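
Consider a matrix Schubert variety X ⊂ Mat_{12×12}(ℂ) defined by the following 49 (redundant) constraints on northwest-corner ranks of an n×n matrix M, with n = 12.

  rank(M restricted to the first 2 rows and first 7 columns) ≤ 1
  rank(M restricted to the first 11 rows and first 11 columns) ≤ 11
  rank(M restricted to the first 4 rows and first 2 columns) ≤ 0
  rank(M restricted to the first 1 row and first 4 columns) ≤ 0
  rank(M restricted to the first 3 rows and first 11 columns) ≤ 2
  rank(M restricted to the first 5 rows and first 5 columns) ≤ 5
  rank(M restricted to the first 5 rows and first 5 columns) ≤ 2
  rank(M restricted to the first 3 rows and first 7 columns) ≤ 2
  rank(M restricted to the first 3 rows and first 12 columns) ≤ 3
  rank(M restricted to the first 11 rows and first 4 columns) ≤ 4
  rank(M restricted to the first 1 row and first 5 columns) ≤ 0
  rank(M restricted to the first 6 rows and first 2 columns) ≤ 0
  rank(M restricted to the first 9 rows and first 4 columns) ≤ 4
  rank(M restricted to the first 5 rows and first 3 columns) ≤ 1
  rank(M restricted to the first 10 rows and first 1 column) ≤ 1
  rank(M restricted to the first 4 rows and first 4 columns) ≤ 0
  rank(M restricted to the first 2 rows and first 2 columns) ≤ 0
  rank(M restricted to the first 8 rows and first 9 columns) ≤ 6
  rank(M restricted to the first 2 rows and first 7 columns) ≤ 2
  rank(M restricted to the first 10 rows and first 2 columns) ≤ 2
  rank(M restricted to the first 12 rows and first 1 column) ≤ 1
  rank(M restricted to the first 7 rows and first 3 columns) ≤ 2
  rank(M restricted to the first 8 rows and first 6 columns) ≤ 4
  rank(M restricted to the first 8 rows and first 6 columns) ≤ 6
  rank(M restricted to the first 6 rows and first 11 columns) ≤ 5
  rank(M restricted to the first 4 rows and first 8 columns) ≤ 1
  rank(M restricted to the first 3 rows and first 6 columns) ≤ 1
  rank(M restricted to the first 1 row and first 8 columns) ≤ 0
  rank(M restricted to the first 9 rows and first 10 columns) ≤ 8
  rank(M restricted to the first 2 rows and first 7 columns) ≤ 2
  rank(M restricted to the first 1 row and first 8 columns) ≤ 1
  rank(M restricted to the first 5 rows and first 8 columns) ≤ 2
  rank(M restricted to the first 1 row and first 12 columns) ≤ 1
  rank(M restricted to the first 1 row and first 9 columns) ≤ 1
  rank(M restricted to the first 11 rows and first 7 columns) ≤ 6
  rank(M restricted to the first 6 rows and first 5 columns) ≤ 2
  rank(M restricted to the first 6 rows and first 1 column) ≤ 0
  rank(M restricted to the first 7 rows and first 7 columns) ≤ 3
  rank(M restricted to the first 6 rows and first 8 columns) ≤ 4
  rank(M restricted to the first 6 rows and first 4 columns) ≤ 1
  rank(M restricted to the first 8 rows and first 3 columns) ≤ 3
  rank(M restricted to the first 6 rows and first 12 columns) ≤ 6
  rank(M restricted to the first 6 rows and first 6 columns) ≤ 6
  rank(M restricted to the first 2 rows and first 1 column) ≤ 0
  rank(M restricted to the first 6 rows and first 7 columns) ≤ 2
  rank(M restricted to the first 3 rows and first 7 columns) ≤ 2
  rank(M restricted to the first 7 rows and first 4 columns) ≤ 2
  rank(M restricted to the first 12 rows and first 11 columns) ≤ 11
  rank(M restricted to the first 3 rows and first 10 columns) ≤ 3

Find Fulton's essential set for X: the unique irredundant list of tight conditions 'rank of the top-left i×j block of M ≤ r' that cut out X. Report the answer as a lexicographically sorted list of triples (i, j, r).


Propagating the 49 rank bounds to every northwest block:

  R[1]: 0 | 0 | 0 | 0 | 0 | 0 | 0 | 0 | 1 | 1 | 1 | 1
  R[2]: 0 | 0 | 0 | 0 | 1 | 1 | 1 | 1 | 2 | 2 | 2 | 2
  R[3]: 0 | 0 | 0 | 0 | 1 | 1 | 1 | 1 | 2 | 2 | 2 | 3
  R[4]: 0 | 0 | 0 | 0 | 1 | 1 | 1 | 1 | 2 | 3 | 3 | 4
  R[5]: 0 | 0 | 1 | 1 | 2 | 2 | 2 | 2 | 3 | 4 | 4 | 5
  R[6]: 0 | 0 | 1 | 1 | 2 | 2 | 2 | 3 | 4 | 5 | 5 | 6
  R[7]: 1 | 1 | 2 | 2 | 3 | 3 | 3 | 4 | 5 | 6 | 6 | 7
  R[8]: 1 | 2 | 3 | 3 | 4 | 4 | 4 | 5 | 6 | 7 | 7 | 8
  R[9]: 1 | 2 | 3 | 4 | 5 | 5 | 5 | 6 | 7 | 8 | 8 | 9
  R[10]: 1 | 2 | 3 | 4 | 5 | 6 | 6 | 7 | 8 | 9 | 9 | 10
  R[11]: 1 | 2 | 3 | 4 | 5 | 6 | 6 | 7 | 8 | 9 | 10 | 11
  R[12]: 1 | 2 | 3 | 4 | 5 | 6 | 7 | 8 | 9 | 10 | 11 | 12

so w = (9, 5, 12, 10, 3, 8, 1, 2, 4, 6, 11, 7).

8 SE-corners of the 36-cell Rothe diagram give Ess(w):

[(1, 8, 0), (3, 11, 2), (4, 4, 0), (4, 8, 1), (6, 2, 0), (6, 4, 1), (6, 7, 2), (11, 7, 6)]


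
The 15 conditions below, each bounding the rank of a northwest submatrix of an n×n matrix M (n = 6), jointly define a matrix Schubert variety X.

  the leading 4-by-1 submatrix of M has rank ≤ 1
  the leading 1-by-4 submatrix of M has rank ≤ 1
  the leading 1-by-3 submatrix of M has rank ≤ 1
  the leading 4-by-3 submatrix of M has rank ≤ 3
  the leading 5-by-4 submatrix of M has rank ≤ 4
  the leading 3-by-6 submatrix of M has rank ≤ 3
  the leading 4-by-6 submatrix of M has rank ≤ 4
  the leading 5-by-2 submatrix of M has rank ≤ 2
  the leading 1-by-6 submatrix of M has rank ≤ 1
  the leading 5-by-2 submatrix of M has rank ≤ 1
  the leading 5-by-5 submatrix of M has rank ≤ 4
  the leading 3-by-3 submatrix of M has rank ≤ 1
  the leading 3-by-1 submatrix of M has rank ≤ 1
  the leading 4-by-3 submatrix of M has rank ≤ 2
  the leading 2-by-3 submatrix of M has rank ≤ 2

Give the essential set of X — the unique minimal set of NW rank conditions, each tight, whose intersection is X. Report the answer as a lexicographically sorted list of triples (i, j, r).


Computing R[i][j] = min implied NW-rank bound (n=6, 15 conditions):

  i=1: 1 | 1 | 1 | 1 | 1 | 1
  i=2: 1 | 1 | 1 | 2 | 2 | 2
  i=3: 1 | 1 | 1 | 2 | 3 | 3
  i=4: 1 | 1 | 2 | 3 | 4 | 4
  i=5: 1 | 1 | 2 | 3 | 4 | 5
  i=6: 1 | 2 | 3 | 4 | 5 | 6

the unique w with this rank table is (1, 4, 5, 3, 6, 2).

2 SE-corners of the 6-cell Rothe diagram give Ess(w):

[(3, 3, 1), (5, 2, 1)]


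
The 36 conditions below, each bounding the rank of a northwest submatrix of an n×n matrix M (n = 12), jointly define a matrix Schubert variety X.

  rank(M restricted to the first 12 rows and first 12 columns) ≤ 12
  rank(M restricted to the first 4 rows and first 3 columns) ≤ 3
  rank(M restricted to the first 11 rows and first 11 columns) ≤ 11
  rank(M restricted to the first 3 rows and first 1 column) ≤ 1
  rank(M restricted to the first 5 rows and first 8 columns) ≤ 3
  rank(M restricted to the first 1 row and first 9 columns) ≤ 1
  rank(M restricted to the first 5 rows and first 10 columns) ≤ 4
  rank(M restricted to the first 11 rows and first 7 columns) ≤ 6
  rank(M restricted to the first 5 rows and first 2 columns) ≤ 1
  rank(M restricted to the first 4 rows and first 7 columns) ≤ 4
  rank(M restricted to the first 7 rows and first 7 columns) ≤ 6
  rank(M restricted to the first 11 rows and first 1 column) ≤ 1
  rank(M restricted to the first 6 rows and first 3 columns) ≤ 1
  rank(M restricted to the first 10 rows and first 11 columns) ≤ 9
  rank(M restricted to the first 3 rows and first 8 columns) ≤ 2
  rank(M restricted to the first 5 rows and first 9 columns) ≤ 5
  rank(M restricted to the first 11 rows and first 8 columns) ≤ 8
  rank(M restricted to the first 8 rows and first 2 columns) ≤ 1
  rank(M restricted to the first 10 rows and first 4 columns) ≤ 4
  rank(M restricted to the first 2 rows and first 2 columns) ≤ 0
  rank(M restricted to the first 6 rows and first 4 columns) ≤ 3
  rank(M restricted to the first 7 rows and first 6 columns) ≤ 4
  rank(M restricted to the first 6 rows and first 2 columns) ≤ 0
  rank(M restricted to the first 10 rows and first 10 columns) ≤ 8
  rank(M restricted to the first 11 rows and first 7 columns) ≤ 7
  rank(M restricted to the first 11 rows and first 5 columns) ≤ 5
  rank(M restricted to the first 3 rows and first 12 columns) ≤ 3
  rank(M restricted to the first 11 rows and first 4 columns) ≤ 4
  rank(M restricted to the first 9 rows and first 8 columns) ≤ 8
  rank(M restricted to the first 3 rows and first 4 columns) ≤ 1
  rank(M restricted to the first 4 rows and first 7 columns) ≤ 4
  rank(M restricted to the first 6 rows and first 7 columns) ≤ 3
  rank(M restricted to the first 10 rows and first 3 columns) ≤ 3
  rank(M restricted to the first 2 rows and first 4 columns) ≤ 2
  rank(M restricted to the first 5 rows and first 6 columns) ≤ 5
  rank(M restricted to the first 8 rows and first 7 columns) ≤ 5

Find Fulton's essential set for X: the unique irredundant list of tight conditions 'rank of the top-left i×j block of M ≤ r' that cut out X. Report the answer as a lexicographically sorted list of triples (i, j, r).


Rank table r_w(12×12) implied by the 36 constraints:

  row 1: 0  0  1  1  1  1  1  1  1  1  1  1
  row 2: 0  0  1  1  2  2  2  2  2  2  2  2
  row 3: 0  0  1  1  2  2  2  2  3  3  3  3
  row 4: 0  0  1  2  3  3  3  3  4  4  4  4
  row 5: 0  0  1  2  3  3  3  3  4  4  5  5
  row 6: 0  0  1  2  3  3  3  4  5  5  6  6
  row 7: 1  1  2  3  4  4  4  5  6  6  7  7
  row 8: 1  1  2  3  4  5  5  6  7  7  8  8
  row 9: 1  2  3  4  5  6  6  7  8  8  9  9
  row 10: 1  2  3  4  5  6  6  7  8  8  9  10
  row 11: 1  2  3  4  5  6  6  7  8  9  10  11
  row 12: 1  2  3  4  5  6  7  8  9  10  11  12

second differences of R give the permutation w = (3, 5, 9, 4, 11, 8, 1, 6, 2, 12, 10, 7).

|D(w)|=27, |Ess(w)|=9:

[(3, 4, 1), (3, 8, 2), (5, 8, 3), (5, 10, 4), (6, 2, 0), (6, 7, 3), (8, 2, 1), (10, 10, 8), (11, 7, 6)]


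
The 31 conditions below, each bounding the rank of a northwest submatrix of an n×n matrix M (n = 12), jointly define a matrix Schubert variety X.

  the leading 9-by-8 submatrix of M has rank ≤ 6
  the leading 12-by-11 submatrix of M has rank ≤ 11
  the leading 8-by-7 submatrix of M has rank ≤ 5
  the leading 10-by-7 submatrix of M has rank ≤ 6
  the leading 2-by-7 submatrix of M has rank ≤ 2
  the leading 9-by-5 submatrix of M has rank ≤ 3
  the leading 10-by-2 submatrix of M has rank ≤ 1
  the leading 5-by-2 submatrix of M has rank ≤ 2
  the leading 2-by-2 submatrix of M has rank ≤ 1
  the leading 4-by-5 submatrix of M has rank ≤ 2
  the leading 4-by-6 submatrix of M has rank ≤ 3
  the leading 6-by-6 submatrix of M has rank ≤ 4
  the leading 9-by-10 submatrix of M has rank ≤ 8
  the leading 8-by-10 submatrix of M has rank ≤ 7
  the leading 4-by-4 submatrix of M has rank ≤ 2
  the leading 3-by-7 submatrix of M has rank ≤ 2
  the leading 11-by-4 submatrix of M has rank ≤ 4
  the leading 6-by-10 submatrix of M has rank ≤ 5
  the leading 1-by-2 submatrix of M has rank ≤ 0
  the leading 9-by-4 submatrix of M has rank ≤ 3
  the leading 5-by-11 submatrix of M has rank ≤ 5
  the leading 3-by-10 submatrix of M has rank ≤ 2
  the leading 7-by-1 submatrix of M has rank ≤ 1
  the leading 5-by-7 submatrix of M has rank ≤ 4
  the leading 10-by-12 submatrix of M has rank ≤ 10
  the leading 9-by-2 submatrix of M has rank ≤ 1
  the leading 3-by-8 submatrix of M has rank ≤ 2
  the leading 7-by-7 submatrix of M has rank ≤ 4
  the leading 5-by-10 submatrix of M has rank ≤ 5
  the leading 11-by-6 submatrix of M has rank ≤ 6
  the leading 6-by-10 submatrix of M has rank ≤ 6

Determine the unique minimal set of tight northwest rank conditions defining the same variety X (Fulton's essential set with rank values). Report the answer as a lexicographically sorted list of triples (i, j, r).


The tightest implied rank at each (i,j), from the 31 conditions:

  0, 0, 1, 1, 1, 1, 1, 1, 1, 1, 1, 1
  1, 1, 2, 2, 2, 2, 2, 2, 2, 2, 2, 2
  1, 1, 2, 2, 2, 2, 2, 2, 2, 2, 3, 3
  1, 1, 2, 2, 2, 3, 3, 3, 3, 3, 4, 4
  1, 1, 2, 3, 3, 4, 4, 4, 4, 4, 5, 5
  1, 1, 2, 3, 3, 4, 4, 5, 5, 5, 6, 6
  1, 1, 2, 3, 3, 4, 4, 5, 6, 6, 7, 7
  1, 1, 2, 3, 3, 4, 5, 6, 7, 7, 8, 8
  1, 1, 2, 3, 3, 4, 5, 6, 7, 8, 9, 9
  1, 1, 2, 3, 4, 5, 6, 7, 8, 9, 10, 10
  1, 2, 3, 4, 5, 6, 7, 8, 9, 10, 11, 11
  1, 2, 3, 4, 5, 6, 7, 8, 9, 10, 11, 12

so w = (3, 1, 11, 6, 4, 8, 9, 7, 10, 5, 2, 12).

6 SE-corners of the 25-cell Rothe diagram give Ess(w):

[(1, 2, 0), (3, 10, 2), (4, 5, 2), (7, 7, 4), (9, 5, 3), (10, 2, 1)]


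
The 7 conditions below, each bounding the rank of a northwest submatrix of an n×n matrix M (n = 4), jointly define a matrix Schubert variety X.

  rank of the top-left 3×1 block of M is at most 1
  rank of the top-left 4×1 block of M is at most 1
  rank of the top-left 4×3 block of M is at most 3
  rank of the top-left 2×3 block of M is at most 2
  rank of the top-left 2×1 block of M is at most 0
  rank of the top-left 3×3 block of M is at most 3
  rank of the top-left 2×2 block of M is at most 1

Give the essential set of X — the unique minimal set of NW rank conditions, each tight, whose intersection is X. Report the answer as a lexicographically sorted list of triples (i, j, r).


Recovering R(i,j) via the rank-extension bound from the 7 conditions:

  0 | 1 | 1 | 1
  0 | 1 | 2 | 2
  1 | 2 | 3 | 3
  1 | 2 | 3 | 4

giving w = (2, 3, 1, 4) via Δ²R.

D(w) has 2 cells with 1 SE-corner; essential set:

[(2, 1, 0)]


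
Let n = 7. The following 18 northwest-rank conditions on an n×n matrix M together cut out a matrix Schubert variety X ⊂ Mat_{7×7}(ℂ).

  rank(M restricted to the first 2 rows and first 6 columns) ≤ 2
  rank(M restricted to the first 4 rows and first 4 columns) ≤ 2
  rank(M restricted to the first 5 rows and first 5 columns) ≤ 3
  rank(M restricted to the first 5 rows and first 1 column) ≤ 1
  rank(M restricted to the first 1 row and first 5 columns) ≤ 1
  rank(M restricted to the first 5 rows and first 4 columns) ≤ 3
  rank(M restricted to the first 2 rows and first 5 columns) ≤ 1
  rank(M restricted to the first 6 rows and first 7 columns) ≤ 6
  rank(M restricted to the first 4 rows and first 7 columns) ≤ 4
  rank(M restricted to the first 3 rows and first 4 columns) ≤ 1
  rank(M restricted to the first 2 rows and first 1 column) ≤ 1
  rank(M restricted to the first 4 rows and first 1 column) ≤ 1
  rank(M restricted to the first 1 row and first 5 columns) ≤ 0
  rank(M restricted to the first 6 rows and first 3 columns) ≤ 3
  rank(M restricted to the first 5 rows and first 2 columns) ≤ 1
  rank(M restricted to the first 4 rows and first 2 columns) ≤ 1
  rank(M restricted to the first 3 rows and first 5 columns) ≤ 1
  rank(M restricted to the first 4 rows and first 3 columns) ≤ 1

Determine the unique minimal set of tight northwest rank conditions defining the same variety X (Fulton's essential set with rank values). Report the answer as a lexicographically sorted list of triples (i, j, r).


Rank table r_w(7×7) implied by the 18 constraints:

  row 1: 0 | 0 | 0 | 0 | 0 | 1 | 1
  row 2: 1 | 1 | 1 | 1 | 1 | 2 | 2
  row 3: 1 | 1 | 1 | 1 | 1 | 2 | 3
  row 4: 1 | 1 | 1 | 2 | 2 | 3 | 4
  row 5: 1 | 1 | 2 | 3 | 3 | 4 | 5
  row 6: 1 | 2 | 3 | 4 | 4 | 5 | 6
  row 7: 1 | 2 | 3 | 4 | 5 | 6 | 7

reading off 1-entries of Δ²R: w = (6, 1, 7, 4, 3, 2, 5).

Fulton essential set (4 of the 12 Rothe cells):

[(1, 5, 0), (3, 5, 1), (4, 3, 1), (5, 2, 1)]


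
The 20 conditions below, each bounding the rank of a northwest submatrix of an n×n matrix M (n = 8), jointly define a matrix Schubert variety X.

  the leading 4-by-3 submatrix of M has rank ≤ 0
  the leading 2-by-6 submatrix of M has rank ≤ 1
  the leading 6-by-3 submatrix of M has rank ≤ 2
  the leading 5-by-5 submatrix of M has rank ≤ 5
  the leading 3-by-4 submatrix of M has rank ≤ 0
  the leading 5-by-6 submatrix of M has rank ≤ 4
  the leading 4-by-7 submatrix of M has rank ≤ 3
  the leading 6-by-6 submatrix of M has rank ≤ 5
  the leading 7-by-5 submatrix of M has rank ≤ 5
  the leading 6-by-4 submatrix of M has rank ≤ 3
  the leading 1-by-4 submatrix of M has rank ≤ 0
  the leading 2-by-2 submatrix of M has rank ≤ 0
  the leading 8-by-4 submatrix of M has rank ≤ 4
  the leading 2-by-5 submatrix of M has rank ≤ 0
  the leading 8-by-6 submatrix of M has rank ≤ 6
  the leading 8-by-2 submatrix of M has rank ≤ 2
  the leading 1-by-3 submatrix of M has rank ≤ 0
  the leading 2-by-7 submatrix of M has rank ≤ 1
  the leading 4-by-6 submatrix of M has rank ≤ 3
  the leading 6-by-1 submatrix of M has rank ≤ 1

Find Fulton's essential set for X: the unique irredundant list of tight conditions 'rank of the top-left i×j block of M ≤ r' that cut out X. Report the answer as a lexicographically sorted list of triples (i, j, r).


Propagating the 20 rank bounds to every northwest block:

  R[1]: 0  0  0  0  0  1  1  1
  R[2]: 0  0  0  0  0  1  1  2
  R[3]: 0  0  0  0  1  2  2  3
  R[4]: 0  0  0  1  2  3  3  4
  R[5]: 1  1  1  2  3  4  4  5
  R[6]: 1  2  2  3  4  5  5  6
  R[7]: 1  2  3  4  5  6  6  7
  R[8]: 1  2  3  4  5  6  7  8

hence w(1..8) = (6, 8, 5, 4, 1, 2, 3, 7).

Rothe diagram D(w) (18 cells), 4 SE-corners (essential conditions):

[(2, 5, 0), (2, 7, 1), (3, 4, 0), (4, 3, 0)]


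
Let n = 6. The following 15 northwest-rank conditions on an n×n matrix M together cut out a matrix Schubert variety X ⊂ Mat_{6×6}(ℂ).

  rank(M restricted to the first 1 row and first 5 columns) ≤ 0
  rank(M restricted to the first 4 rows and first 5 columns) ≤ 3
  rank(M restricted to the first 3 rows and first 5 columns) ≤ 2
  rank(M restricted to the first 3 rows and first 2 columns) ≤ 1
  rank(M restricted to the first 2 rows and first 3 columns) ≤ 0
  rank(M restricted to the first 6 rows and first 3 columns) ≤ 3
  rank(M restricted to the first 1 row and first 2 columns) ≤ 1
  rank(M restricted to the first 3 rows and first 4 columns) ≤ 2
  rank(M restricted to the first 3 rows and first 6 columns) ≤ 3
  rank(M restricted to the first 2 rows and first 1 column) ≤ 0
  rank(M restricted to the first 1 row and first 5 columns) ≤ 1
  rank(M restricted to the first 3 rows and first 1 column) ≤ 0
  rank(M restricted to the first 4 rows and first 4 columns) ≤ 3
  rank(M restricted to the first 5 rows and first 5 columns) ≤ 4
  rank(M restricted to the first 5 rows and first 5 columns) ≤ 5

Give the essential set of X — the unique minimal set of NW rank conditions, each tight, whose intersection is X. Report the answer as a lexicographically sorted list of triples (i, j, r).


Recovering R(i,j) via the rank-extension bound from the 15 conditions:

  0, 0, 0, 0, 0, 1
  0, 0, 0, 1, 1, 2
  0, 1, 1, 2, 2, 3
  1, 2, 2, 3, 3, 4
  1, 2, 3, 4, 4, 5
  1, 2, 3, 4, 5, 6

reading off 1-entries of Δ²R: w = (6, 4, 2, 1, 3, 5).

|D(w)|=9, |Ess(w)|=3:

[(1, 5, 0), (2, 3, 0), (3, 1, 0)]


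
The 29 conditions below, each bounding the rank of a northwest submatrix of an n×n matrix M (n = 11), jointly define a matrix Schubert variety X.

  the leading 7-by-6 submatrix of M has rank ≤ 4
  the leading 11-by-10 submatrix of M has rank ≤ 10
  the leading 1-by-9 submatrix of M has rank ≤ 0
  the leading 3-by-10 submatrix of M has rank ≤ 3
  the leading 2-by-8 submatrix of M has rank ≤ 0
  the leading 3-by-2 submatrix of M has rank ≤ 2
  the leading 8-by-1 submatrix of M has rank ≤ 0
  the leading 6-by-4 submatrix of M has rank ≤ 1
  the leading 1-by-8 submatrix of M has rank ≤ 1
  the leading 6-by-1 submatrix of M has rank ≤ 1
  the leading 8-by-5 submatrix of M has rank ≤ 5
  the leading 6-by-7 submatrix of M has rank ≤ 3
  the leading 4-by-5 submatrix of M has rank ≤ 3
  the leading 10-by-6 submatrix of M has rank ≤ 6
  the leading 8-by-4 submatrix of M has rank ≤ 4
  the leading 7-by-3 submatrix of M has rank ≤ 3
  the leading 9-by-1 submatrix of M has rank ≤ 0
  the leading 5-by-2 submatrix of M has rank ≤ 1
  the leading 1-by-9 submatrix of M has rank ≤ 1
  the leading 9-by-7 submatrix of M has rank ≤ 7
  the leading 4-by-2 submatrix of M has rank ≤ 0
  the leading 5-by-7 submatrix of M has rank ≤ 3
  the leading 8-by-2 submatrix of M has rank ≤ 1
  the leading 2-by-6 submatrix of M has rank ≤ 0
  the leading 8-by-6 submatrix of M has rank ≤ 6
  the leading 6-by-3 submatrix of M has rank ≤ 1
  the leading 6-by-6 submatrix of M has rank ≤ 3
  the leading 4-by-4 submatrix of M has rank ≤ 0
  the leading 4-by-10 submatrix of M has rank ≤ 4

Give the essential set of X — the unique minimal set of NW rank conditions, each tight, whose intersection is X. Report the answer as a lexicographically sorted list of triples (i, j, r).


The tightest implied rank at each (i,j), from the 29 conditions:

  i=1: 0 | 0 | 0 | 0 | 0 | 0 | 0 | 0 | 0 | 1 | 1
  i=2: 0 | 0 | 0 | 0 | 0 | 0 | 0 | 0 | 1 | 2 | 2
  i=3: 0 | 0 | 0 | 0 | 1 | 1 | 1 | 1 | 2 | 3 | 3
  i=4: 0 | 0 | 0 | 0 | 1 | 2 | 2 | 2 | 3 | 4 | 4
  i=5: 0 | 1 | 1 | 1 | 2 | 3 | 3 | 3 | 4 | 5 | 5
  i=6: 0 | 1 | 1 | 1 | 2 | 3 | 3 | 4 | 5 | 6 | 6
  i=7: 0 | 1 | 2 | 2 | 3 | 4 | 4 | 5 | 6 | 7 | 7
  i=8: 0 | 1 | 2 | 3 | 4 | 5 | 5 | 6 | 7 | 8 | 8
  i=9: 0 | 1 | 2 | 3 | 4 | 5 | 6 | 7 | 8 | 9 | 9
  i=10: 1 | 2 | 3 | 4 | 5 | 6 | 7 | 8 | 9 | 10 | 10
  i=11: 1 | 2 | 3 | 4 | 5 | 6 | 7 | 8 | 9 | 10 | 11

hence w(1..11) = (10, 9, 5, 6, 2, 8, 3, 4, 7, 1, 11).

6 SE-corners of the 33-cell Rothe diagram give Ess(w):

[(1, 9, 0), (2, 8, 0), (4, 4, 0), (6, 4, 1), (6, 7, 3), (9, 1, 0)]


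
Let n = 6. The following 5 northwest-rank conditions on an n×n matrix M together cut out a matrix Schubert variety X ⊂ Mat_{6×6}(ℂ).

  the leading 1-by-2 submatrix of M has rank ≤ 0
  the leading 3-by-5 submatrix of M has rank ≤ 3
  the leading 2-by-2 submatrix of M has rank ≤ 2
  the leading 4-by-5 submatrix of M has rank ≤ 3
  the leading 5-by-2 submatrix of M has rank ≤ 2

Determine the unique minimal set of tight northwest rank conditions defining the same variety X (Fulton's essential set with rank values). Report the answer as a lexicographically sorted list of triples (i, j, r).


Computing R[i][j] = min implied NW-rank bound (n=6, 5 conditions):

  i=1: 0, 0, 1, 1, 1, 1
  i=2: 1, 1, 2, 2, 2, 2
  i=3: 1, 2, 3, 3, 3, 3
  i=4: 1, 2, 3, 3, 3, 4
  i=5: 1, 2, 3, 4, 4, 5
  i=6: 1, 2, 3, 4, 5, 6

giving w = (3, 1, 2, 6, 4, 5) via Δ²R.

Rothe diagram D(w) (4 cells), 2 SE-corners (essential conditions):

[(1, 2, 0), (4, 5, 3)]


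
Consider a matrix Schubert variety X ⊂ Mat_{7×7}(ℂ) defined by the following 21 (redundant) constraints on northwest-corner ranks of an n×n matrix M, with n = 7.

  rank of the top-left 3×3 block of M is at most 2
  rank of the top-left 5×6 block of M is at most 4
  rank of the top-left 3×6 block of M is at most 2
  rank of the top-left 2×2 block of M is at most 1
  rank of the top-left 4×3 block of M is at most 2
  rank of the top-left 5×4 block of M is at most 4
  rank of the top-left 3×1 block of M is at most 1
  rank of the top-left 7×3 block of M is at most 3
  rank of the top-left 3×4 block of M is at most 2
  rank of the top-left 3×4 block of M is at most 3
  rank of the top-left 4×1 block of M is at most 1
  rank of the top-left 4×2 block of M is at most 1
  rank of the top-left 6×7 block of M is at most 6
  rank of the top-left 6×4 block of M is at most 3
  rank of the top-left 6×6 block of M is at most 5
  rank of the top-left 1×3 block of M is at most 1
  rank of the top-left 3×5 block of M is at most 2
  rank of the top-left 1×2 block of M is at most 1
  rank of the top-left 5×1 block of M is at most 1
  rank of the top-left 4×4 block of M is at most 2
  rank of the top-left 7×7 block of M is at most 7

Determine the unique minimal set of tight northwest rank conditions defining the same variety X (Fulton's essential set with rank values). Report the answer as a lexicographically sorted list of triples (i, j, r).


Rank table r_w(7×7) implied by the 21 constraints:

  i=1: 1 | 1 | 1 | 1 | 1 | 1 | 1
  i=2: 1 | 1 | 2 | 2 | 2 | 2 | 2
  i=3: 1 | 1 | 2 | 2 | 2 | 2 | 3
  i=4: 1 | 1 | 2 | 2 | 3 | 3 | 4
  i=5: 1 | 2 | 3 | 3 | 4 | 4 | 5
  i=6: 1 | 2 | 3 | 3 | 4 | 5 | 6
  i=7: 1 | 2 | 3 | 4 | 5 | 6 | 7

so w = (1, 3, 7, 5, 2, 6, 4).

Fulton essential set (4 of the 8 Rothe cells):

[(3, 6, 2), (4, 2, 1), (4, 4, 2), (6, 4, 3)]


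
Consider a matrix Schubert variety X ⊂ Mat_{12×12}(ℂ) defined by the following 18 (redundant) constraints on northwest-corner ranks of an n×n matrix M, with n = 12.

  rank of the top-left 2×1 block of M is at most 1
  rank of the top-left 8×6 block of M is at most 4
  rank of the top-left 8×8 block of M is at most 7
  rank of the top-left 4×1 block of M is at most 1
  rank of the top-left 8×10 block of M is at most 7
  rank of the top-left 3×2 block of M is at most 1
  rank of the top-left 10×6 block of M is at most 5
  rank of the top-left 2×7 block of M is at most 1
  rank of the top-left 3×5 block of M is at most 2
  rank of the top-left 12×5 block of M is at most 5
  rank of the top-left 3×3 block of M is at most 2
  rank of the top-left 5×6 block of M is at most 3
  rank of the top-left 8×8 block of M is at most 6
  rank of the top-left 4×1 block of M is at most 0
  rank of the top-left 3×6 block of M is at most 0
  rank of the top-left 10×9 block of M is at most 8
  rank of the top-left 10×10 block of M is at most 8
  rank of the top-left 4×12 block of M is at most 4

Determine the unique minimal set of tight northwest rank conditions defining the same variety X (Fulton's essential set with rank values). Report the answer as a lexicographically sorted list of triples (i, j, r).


The tightest implied rank at each (i,j), from the 18 conditions:

  R[1]: 0  0  0  0  0  0  1  1  1  1  1  1
  R[2]: 0  0  0  0  0  0  1  2  2  2  2  2
  R[3]: 0  0  0  0  0  0  1  2  3  3  3  3
  R[4]: 0  1  1  1  1  1  2  3  4  4  4  4
  R[5]: 1  2  2  2  2  2  3  4  5  5  5  5
  R[6]: 1  2  3  3  3  3  4  5  6  6  6  6
  R[7]: 1  2  3  4  4  4  5  6  7  7  7  7
  R[8]: 1  2  3  4  4  4  5  6  7  7  8  8
  R[9]: 1  2  3  4  5  5  6  7  8  8  9  9
  R[10]: 1  2  3  4  5  5  6  7  8  8  9  10
  R[11]: 1  2  3  4  5  6  7  8  9  9  10  11
  R[12]: 1  2  3  4  5  6  7  8  9  10  11  12

so w = (7, 8, 9, 2, 1, 3, 4, 11, 5, 12, 6, 10).

|D(w)|=24, |Ess(w)|=6:

[(3, 6, 0), (4, 1, 0), (8, 6, 4), (8, 10, 7), (10, 6, 5), (10, 10, 8)]


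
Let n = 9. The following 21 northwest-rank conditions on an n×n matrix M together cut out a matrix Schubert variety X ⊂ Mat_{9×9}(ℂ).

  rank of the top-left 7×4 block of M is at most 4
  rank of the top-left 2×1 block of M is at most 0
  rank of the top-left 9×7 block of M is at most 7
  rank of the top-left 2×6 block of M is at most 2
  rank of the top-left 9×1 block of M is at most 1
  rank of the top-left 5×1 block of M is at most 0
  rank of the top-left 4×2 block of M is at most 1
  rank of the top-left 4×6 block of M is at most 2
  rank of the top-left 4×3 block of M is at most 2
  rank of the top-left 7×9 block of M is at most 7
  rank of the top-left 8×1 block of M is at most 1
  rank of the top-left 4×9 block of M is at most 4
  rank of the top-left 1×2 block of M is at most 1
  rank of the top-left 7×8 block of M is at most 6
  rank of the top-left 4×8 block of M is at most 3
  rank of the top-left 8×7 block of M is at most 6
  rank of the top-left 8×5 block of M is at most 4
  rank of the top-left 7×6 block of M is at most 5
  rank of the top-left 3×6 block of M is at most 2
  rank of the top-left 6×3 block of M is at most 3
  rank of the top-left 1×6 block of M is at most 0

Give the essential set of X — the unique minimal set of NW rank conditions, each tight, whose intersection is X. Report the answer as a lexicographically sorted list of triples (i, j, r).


Propagating the 21 rank bounds to every northwest block:

  i=1: 0 0 0 0 0 0 1 1 1
  i=2: 0 1 1 1 1 1 2 2 2
  i=3: 0 1 2 2 2 2 3 3 3
  i=4: 0 1 2 2 2 2 3 3 4
  i=5: 0 1 2 3 3 3 4 4 5
  i=6: 1 2 3 4 4 4 5 5 6
  i=7: 1 2 3 4 4 5 6 6 7
  i=8: 1 2 3 4 4 5 6 7 8
  i=9: 1 2 3 4 5 6 7 8 9

giving w = (7, 2, 3, 9, 4, 1, 6, 8, 5) via Δ²R.

D(w) has 16 cells with 5 SE-corners; essential set:

[(1, 6, 0), (4, 6, 2), (4, 8, 3), (5, 1, 0), (8, 5, 4)]


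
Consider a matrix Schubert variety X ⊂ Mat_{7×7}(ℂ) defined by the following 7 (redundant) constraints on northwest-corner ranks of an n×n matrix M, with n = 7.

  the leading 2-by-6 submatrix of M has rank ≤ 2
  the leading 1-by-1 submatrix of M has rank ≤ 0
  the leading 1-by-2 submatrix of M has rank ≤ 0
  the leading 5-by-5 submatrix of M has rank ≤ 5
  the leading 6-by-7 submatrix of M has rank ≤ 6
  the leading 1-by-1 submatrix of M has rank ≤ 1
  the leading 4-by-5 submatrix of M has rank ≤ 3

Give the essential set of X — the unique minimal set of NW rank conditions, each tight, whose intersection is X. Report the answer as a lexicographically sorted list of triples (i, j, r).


Propagating the 7 rank bounds to every northwest block:

  i=1: 0  0  1  1  1  1  1
  i=2: 1  1  2  2  2  2  2
  i=3: 1  2  3  3  3  3  3
  i=4: 1  2  3  3  3  4  4
  i=5: 1  2  3  4  4  5  5
  i=6: 1  2  3  4  5  6  6
  i=7: 1  2  3  4  5  6  7

giving w = (3, 1, 2, 6, 4, 5, 7) via Δ²R.

|D(w)|=4, |Ess(w)|=2:

[(1, 2, 0), (4, 5, 3)]


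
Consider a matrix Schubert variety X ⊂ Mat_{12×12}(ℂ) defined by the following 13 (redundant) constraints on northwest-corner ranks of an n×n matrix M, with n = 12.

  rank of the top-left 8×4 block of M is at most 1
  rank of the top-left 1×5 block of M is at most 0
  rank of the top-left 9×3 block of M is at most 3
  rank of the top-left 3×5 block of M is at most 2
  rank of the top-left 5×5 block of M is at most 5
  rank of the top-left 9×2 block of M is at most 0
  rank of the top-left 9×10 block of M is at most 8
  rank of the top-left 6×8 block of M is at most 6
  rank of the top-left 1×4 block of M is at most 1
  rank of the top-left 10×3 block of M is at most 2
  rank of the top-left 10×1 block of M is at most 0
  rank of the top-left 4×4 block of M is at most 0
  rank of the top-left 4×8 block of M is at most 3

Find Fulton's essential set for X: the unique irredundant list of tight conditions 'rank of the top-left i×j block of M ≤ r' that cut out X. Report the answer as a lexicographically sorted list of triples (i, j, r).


Computing R[i][j] = min implied NW-rank bound (n=12, 13 conditions):

  i=1: 0 0 0 0 0 1 1 1 1 1 1 1
  i=2: 0 0 0 0 1 2 2 2 2 2 2 2
  i=3: 0 0 0 0 1 2 3 3 3 3 3 3
  i=4: 0 0 0 0 1 2 3 3 4 4 4 4
  i=5: 0 0 1 1 2 3 4 4 5 5 5 5
  i=6: 0 0 1 1 2 3 4 5 6 6 6 6
  i=7: 0 0 1 1 2 3 4 5 6 7 7 7
  i=8: 0 0 1 1 2 3 4 5 6 7 8 8
  i=9: 0 0 1 2 3 4 5 6 7 8 9 9
  i=10: 0 1 2 3 4 5 6 7 8 9 10 10
  i=11: 1 2 3 4 5 6 7 8 9 10 11 11
  i=12: 1 2 3 4 5 6 7 8 9 10 11 12

giving w = (6, 5, 7, 9, 3, 8, 10, 11, 4, 2, 1, 12) via Δ²R.

D(w) has 32 cells with 6 SE-corners; essential set:

[(1, 5, 0), (4, 4, 0), (4, 8, 3), (8, 4, 1), (9, 2, 0), (10, 1, 0)]


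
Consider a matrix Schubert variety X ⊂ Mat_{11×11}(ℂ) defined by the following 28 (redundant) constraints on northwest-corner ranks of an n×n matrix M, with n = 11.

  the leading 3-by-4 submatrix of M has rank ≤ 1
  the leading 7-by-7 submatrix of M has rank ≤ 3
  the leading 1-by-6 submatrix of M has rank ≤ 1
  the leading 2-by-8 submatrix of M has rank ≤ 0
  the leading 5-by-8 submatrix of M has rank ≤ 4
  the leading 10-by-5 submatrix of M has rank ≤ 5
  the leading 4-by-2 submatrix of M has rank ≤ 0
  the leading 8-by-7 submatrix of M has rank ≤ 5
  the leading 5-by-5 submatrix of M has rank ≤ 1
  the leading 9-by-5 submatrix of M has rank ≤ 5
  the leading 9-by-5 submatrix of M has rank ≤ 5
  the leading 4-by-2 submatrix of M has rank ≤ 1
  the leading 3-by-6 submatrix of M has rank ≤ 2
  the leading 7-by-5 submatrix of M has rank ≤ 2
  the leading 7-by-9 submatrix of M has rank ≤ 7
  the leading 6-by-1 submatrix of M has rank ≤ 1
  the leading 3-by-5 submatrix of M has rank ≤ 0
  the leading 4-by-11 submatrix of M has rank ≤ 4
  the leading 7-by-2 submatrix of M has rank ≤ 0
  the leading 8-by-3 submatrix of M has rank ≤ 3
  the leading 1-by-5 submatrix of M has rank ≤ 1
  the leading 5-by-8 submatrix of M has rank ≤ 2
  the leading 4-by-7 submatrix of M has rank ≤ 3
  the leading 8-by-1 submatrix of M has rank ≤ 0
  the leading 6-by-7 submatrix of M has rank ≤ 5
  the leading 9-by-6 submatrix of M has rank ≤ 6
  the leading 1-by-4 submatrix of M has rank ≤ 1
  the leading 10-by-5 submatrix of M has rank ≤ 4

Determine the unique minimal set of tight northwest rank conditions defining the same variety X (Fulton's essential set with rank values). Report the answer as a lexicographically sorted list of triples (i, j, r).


Recovering R(i,j) via the rank-extension bound from the 28 conditions:

  row 1: 0, 0, 0, 0, 0, 0, 0, 0, 1, 1, 1
  row 2: 0, 0, 0, 0, 0, 0, 0, 0, 1, 2, 2
  row 3: 0, 0, 0, 0, 0, 1, 1, 1, 2, 3, 3
  row 4: 0, 0, 1, 1, 1, 2, 2, 2, 3, 4, 4
  row 5: 0, 0, 1, 1, 1, 2, 2, 2, 3, 4, 5
  row 6: 0, 0, 1, 2, 2, 3, 3, 3, 4, 5, 6
  row 7: 0, 0, 1, 2, 2, 3, 3, 4, 5, 6, 7
  row 8: 0, 1, 2, 3, 3, 4, 4, 5, 6, 7, 8
  row 9: 1, 2, 3, 4, 4, 5, 5, 6, 7, 8, 9
  row 10: 1, 2, 3, 4, 4, 5, 6, 7, 8, 9, 10
  row 11: 1, 2, 3, 4, 5, 6, 7, 8, 9, 10, 11

hence w(1..11) = (9, 10, 6, 3, 11, 4, 8, 2, 1, 7, 5).

Rothe diagram D(w) (37 cells), 9 SE-corners (essential conditions):

[(2, 8, 0), (3, 5, 0), (5, 5, 1), (5, 8, 2), (7, 2, 0), (7, 5, 2), (7, 7, 3), (8, 1, 0), (10, 5, 4)]


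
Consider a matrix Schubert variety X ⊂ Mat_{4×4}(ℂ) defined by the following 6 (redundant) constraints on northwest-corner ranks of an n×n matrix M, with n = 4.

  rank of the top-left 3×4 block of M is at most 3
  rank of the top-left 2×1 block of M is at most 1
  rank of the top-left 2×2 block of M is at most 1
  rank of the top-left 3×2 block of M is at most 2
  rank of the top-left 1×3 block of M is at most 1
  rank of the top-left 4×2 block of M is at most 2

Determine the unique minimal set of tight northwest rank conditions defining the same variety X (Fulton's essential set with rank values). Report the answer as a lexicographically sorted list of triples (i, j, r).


Recovering R(i,j) via the rank-extension bound from the 6 conditions:

  R[1]: 1 1 1 1
  R[2]: 1 1 2 2
  R[3]: 1 2 3 3
  R[4]: 1 2 3 4

reading off 1-entries of Δ²R: w = (1, 3, 2, 4).

D(w) has 1 cell with 1 SE-corner; essential set:

[(2, 2, 1)]


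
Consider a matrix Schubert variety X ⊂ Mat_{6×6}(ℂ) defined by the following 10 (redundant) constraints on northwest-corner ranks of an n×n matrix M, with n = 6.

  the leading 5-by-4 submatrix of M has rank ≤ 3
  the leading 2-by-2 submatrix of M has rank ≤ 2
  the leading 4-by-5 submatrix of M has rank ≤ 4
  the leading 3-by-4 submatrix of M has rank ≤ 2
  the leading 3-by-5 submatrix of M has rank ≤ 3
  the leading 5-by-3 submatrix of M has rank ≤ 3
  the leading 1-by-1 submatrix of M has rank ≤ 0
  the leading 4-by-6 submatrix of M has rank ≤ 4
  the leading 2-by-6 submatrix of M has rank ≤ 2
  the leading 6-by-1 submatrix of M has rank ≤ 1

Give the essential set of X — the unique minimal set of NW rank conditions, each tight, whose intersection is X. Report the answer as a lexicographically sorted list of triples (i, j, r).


Propagating the 10 rank bounds to every northwest block:

  row 1: 0, 1, 1, 1, 1, 1
  row 2: 1, 2, 2, 2, 2, 2
  row 3: 1, 2, 2, 2, 3, 3
  row 4: 1, 2, 3, 3, 4, 4
  row 5: 1, 2, 3, 3, 4, 5
  row 6: 1, 2, 3, 4, 5, 6

giving w = (2, 1, 5, 3, 6, 4) via Δ²R.

D(w) has 4 cells with 3 SE-corners; essential set:

[(1, 1, 0), (3, 4, 2), (5, 4, 3)]


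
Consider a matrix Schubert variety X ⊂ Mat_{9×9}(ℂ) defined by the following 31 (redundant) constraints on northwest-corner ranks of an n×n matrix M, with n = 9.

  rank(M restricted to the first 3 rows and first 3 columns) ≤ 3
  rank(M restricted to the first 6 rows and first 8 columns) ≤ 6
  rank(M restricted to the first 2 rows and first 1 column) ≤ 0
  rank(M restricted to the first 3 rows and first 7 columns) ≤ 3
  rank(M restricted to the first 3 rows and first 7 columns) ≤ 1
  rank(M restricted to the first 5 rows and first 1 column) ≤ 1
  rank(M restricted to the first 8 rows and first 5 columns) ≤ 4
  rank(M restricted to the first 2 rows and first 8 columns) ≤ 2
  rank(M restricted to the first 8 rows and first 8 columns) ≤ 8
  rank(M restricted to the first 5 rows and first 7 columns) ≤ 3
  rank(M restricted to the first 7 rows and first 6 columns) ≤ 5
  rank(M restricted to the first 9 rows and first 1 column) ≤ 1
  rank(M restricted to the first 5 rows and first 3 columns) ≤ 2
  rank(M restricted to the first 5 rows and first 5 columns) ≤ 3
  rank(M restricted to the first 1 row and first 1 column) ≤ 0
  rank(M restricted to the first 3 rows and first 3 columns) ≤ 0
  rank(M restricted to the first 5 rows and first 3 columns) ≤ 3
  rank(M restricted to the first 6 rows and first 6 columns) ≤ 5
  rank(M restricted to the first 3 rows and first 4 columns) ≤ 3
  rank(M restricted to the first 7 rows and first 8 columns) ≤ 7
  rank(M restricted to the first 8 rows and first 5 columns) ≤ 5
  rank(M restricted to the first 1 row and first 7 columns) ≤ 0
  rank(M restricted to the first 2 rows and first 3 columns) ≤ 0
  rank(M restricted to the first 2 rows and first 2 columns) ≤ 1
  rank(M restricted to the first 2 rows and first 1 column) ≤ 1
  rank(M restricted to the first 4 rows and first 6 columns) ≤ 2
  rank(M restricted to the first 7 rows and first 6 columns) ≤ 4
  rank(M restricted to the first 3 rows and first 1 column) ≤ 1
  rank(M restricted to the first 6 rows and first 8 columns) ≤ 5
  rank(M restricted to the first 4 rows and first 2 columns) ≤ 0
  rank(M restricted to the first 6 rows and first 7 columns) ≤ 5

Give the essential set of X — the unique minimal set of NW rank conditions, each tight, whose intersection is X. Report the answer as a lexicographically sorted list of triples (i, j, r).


Rank table r_w(9×9) implied by the 31 constraints:

  row 1: 0, 0, 0, 0, 0, 0, 0, 1, 1
  row 2: 0, 0, 0, 1, 1, 1, 1, 2, 2
  row 3: 0, 0, 0, 1, 1, 1, 1, 2, 3
  row 4: 0, 0, 1, 2, 2, 2, 2, 3, 4
  row 5: 1, 1, 2, 3, 3, 3, 3, 4, 5
  row 6: 1, 2, 3, 4, 4, 4, 4, 5, 6
  row 7: 1, 2, 3, 4, 4, 4, 5, 6, 7
  row 8: 1, 2, 3, 4, 4, 5, 6, 7, 8
  row 9: 1, 2, 3, 4, 5, 6, 7, 8, 9

so w = (8, 4, 9, 3, 1, 2, 7, 6, 5).

ℓ(w)=21; the 6 essential cells (i,j,r):

[(1, 7, 0), (3, 3, 0), (3, 7, 1), (4, 2, 0), (7, 6, 4), (8, 5, 4)]


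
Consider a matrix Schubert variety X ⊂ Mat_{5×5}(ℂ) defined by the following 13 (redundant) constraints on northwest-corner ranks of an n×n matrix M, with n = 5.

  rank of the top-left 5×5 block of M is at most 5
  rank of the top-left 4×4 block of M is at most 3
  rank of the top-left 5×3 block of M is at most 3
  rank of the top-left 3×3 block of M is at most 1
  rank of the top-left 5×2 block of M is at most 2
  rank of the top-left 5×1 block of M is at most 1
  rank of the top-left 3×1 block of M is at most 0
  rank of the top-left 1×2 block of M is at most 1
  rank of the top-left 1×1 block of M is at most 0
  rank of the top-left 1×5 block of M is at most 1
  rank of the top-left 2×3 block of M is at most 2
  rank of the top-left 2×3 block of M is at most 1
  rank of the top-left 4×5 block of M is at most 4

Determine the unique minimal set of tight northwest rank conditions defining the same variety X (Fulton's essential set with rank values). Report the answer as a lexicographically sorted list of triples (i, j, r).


Recovering R(i,j) via the rank-extension bound from the 13 conditions:

  row 1: 0 1 1 1 1
  row 2: 0 1 1 2 2
  row 3: 0 1 1 2 3
  row 4: 1 2 2 3 4
  row 5: 1 2 3 4 5

so w = (2, 4, 5, 1, 3).

Rothe diagram D(w) (5 cells), 2 SE-corners (essential conditions):

[(3, 1, 0), (3, 3, 1)]


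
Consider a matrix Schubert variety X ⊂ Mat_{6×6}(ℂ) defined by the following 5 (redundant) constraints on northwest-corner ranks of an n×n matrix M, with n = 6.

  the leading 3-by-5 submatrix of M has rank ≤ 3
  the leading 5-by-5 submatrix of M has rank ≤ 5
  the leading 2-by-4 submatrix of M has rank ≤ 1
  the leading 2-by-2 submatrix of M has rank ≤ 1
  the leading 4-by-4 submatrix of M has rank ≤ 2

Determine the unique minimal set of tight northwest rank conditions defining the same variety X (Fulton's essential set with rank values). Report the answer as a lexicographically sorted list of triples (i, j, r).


Reconstructing r_w from the 5 given conditions:

  R[1]: 1 | 1 | 1 | 1 | 1 | 1
  R[2]: 1 | 1 | 1 | 1 | 2 | 2
  R[3]: 1 | 2 | 2 | 2 | 3 | 3
  R[4]: 1 | 2 | 2 | 2 | 3 | 4
  R[5]: 1 | 2 | 3 | 3 | 4 | 5
  R[6]: 1 | 2 | 3 | 4 | 5 | 6

second differences of R give the permutation w = (1, 5, 2, 6, 3, 4).

2 SE-corners of the 5-cell Rothe diagram give Ess(w):

[(2, 4, 1), (4, 4, 2)]
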